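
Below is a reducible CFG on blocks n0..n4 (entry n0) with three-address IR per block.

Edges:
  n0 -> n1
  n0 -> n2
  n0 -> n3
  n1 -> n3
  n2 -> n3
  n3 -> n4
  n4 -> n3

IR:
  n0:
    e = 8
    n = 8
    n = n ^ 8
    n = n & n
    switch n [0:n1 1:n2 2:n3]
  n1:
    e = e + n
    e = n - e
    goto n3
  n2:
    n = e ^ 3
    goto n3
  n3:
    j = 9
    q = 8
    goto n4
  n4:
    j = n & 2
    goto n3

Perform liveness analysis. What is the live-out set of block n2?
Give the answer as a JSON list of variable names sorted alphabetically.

Answer: ["n"]

Analysis:
Block summaries:
  n0: def={e,n} ue=∅
  n1: def={e} ue={e,n}
  n2: def={n} ue={e}
  n3: def={j,q} ue=∅
  n4: def={j} ue={n}

Liveness:
  n0 li=∅ lo={e,n}
  n1 li={e,n} lo={n}
  n2 li={e} lo={n}
  n3 li={n} lo={n}
  n4 li={n} lo={n}

live-out(n2) = ["n"]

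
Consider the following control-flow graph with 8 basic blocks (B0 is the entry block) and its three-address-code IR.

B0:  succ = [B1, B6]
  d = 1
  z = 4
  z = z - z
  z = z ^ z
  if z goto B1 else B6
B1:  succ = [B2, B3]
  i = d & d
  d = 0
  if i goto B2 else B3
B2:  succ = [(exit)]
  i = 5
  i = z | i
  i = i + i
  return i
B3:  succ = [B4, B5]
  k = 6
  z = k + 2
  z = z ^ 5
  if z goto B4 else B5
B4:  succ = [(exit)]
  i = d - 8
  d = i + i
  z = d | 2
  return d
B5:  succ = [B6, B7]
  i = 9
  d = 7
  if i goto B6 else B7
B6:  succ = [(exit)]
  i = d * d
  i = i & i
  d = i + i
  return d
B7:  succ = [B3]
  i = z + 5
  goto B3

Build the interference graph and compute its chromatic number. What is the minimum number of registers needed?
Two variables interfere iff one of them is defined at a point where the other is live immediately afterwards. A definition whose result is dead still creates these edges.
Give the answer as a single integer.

Answer: 3

Working:
Per-block:
  B0: def={d,z} ue=∅
  B1: def={d,i} ue={d}
  B2: def={i} ue={z}
  B3: def={k,z} ue=∅
  B4: def={d,i,z} ue={d}
  B5: def={d,i} ue=∅
  B6: def={d,i} ue={d}
  B7: def={i} ue={z}

Live sets:
  B0 li=∅ lo={d,z}
  B1 li={d,z} lo={d,z}
  B2 li={z} lo=∅
  B3 li={d} lo={d,z}
  B4 li={d} lo=∅
  B5 li={z} lo={d,z}
  B6 li={d} lo=∅
  B7 li={d,z} lo={d}

Conflict graph:
  d — {i,k,z}
  i — {d,z}
  k — {d}
  z — {d,i}

Registers:
  lower bound: {d,i,z} mutually conflict ⇒ χ ≥ 3
  assign d→r0 i→r1 k→r1 z→r2 — no edge inside a register ⇒ χ ≤ 3
  χ = 3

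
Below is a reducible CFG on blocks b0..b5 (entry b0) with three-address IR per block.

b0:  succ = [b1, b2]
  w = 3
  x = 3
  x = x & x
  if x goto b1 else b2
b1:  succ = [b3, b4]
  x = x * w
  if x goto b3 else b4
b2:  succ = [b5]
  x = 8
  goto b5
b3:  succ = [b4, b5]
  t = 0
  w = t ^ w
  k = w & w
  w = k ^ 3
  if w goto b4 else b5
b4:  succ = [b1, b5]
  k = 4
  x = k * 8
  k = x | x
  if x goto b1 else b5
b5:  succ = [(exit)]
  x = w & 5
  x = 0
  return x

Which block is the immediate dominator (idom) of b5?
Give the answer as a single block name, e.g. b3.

Answer: b0

Derivation:
idom tree: b1←b0 b2←b0 b3←b1 b4←b1 b5←b0
Dom∩ at merges:
  b1: preds {b0,b4}: {b0} ∩ {b0,b1,b4} = {b0}; idom=b0
  b4: preds {b1,b3}: {b0,b1} ∩ {b0,b1,b3} = {b0,b1}; idom=b1
  b5: preds {b2,b3,b4}: {b0,b2} ∩ {b0,b1,b3} ∩ {b0,b1,b4} = {b0}; idom=b0

idom(b5) = b0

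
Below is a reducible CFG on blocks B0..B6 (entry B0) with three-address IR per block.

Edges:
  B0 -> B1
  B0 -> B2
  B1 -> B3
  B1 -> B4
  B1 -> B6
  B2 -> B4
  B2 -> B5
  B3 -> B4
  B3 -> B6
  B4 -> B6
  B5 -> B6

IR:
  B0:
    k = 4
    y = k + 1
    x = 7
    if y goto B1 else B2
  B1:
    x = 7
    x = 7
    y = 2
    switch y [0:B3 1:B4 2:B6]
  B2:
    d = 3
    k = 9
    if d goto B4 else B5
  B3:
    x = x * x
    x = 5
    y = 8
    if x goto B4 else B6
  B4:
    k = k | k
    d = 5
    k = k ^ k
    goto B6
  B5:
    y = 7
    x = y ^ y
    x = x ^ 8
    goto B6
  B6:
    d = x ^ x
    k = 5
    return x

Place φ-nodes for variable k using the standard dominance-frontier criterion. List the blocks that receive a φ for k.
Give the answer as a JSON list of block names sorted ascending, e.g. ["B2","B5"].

idom tree: B1←B0 B2←B0 B3←B1 B4←B0 B5←B2 B6←B0
Dom at joins:
  B4: preds {B1,B2,B3}: {B0,B1} ∩ {B0,B2} ∩ {B0,B1,B3} = {B0}; idom=B0
  B6: preds {B1,B3,B4,B5}: {B0,B1} ∩ {B0,B1,B3} ∩ {B0,B4} ∩ {B0,B2,B5} = {B0}; idom=B0

DF walk-up:
  B4←B1: walk B1 to B0
  B4←B2: walk B2 to B0
  B4←B3: walk B3→B1 to B0
  B6←B1: walk B1 to B0
  B6←B3: walk B3→B1 to B0
  B6←B4: walk B4 to B0
  B6←B5: walk B5→B2 to B0
  B0: DF=∅
  B1: DF={B4,B6}
  B2: DF={B4,B6}
  B3: DF={B4,B6}
  B4: DF={B6}
  B5: DF={B6}
  B6: DF=∅

φ for k: defs {B0,B2,B4,B6}
  DF⁺ = {B4,B6}

Answer: ["B4", "B6"]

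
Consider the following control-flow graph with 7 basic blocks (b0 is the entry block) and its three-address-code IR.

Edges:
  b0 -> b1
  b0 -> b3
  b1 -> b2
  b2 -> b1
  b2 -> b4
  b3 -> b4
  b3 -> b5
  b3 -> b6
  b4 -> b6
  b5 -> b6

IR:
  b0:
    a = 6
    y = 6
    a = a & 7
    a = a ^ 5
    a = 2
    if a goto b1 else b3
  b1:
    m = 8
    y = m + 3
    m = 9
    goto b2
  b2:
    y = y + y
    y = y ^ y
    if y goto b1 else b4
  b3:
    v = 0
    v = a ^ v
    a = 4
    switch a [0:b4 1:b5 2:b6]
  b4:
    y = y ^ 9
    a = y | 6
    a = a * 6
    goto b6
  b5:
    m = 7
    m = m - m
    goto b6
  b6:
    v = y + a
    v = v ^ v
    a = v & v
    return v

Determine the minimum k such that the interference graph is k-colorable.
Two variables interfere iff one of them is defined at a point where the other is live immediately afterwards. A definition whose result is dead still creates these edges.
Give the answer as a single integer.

def/use:
  b0: {a,y} / ∅
  b1: {m,y} / ∅
  b2: {y} / {y}
  b3: {a,v} / {a}
  b4: {a,y} / {y}
  b5: {m} / ∅
  b6: {a,v} / {a,y}

Live sets:
  b0: in=∅ out={a,y}
  b1: in=∅ out={y}
  b2: in={y} out={y}
  b3: in={a,y} out={a,y}
  b4: in={y} out={a,y}
  b5: in={a,y} out={a,y}
  b6: in={a,y} out=∅

Conflict graph:
  a↔{m,v,y}
  m↔{a,y}
  v↔{a,y}
  y↔{a,m,v}

Registers:
  clique {a,m,y} ⇒ need ≥ 3
  3-colouring: R0={a}  R1={y}  R2={m,v}
  χ = 3

Answer: 3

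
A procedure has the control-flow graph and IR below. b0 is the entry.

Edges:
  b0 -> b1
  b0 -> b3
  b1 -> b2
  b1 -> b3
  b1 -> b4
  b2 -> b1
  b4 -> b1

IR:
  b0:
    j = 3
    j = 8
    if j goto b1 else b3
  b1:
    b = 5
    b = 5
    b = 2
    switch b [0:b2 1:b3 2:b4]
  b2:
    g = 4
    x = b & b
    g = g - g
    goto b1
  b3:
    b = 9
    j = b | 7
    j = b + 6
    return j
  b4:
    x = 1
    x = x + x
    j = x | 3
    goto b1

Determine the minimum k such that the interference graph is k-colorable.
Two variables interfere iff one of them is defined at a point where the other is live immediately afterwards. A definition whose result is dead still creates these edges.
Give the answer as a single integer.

def/use:
  b0: {j} / ∅
  b1: {b} / ∅
  b2: {g,x} / {b}
  b3: {b,j} / ∅
  b4: {j,x} / ∅

Live sets:
  b0: in=∅ out=∅
  b1: in=∅ out={b}
  b2: in={b} out=∅
  b3: in=∅ out=∅
  b4: in=∅ out=∅

Interfere edges:
  b↔{g,j}
  g↔{b,x}
  j↔{b}
  x↔{g}

Colouring:
  {b,g} pairwise interfere (2-clique) ⇒ χ ≥ 2
  2-colouring: R0={b,x}  R1={g,j}
  χ = 2

Answer: 2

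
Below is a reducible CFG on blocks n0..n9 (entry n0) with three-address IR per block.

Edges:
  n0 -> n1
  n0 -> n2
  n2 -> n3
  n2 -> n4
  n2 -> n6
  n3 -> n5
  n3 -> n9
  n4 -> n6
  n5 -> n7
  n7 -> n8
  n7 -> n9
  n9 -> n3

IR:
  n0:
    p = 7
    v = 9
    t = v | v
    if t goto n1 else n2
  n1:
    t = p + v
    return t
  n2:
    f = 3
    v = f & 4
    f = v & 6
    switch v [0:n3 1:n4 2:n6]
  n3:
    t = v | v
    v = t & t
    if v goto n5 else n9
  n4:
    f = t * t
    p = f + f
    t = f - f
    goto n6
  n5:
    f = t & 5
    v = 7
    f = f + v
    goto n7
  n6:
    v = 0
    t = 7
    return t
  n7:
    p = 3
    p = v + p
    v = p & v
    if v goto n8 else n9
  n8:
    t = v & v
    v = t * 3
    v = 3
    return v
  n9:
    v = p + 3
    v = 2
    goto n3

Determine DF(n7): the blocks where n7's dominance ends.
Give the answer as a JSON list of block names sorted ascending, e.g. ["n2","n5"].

Answer: ["n9"]

Derivation:
idom tree: n1←n0 n2←n0 n3←n2 n4←n2 n5←n3 n6←n2 n7←n5 n8←n7 n9←n3
Join-block Dom:
  n3: preds {n2,n9}: {n0,n2} ∩ {n0,n2,n3,n9} = {n0,n2}; idom=n2
  n6: preds {n2,n4}: {n0,n2} ∩ {n0,n2,n4} = {n0,n2}; idom=n2
  n9: preds {n3,n7}: {n0,n2,n3} ∩ {n0,n2,n3,n5,n7} = {n0,n2,n3}; idom=n3

DF derivation:
  join n3 pred n2: · stop@n2
  join n3 pred n9: n9→n3 stop@n2
  join n6 pred n2: · stop@n2
  join n6 pred n4: n4 stop@n2
  join n9 pred n3: · stop@n3
  join n9 pred n7: n7→n5 stop@n3
  DF(n0)=∅
  DF(n1)=∅
  DF(n2)=∅
  DF(n3)={n3}
  DF(n4)={n6}
  DF(n5)={n9}
  DF(n6)=∅
  DF(n7)={n9}
  DF(n8)=∅
  DF(n9)={n3}

DF(n7) = ["n9"]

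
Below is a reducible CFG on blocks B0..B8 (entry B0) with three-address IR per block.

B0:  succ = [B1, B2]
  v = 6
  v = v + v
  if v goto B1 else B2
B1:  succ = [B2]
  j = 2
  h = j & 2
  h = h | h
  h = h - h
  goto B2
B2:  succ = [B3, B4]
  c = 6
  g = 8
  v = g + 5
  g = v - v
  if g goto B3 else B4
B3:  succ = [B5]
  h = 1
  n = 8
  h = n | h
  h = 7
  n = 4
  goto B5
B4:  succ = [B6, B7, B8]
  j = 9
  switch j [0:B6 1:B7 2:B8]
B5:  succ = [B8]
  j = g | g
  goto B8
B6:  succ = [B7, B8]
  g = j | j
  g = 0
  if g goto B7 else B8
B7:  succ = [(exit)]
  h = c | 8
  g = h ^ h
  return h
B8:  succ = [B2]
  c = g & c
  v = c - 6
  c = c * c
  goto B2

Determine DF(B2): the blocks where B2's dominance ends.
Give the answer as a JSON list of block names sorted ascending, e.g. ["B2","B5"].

Answer: ["B2"]

Analysis:
idom tree: B1←B0 B2←B0 B3←B2 B4←B2 B5←B3 B6←B4 B7←B4 B8←B2
Join-block Dom:
  B2: preds {B0,B1,B8}: {B0} ∩ {B0,B1} ∩ {B0,B2,B8} = {B0}; idom=B0
  B7: preds {B4,B6}: {B0,B2,B4} ∩ {B0,B2,B4,B6} = {B0,B2,B4}; idom=B4
  B8: preds {B4,B5,B6}: {B0,B2,B4} ∩ {B0,B2,B3,B5} ∩ {B0,B2,B4,B6} = {B0,B2}; idom=B2

Frontier:
  B2←B0: walk · to B0
  B2←B1: walk B1 to B0
  B2←B8: walk B8→B2 to B0
  B7←B4: walk · to B4
  B7←B6: walk B6 to B4
  B8←B4: walk B4 to B2
  B8←B5: walk B5→B3 to B2
  B8←B6: walk B6→B4 to B2
  B0: DF=∅
  B1: DF={B2}
  B2: DF={B2}
  B3: DF={B8}
  B4: DF={B8}
  B5: DF={B8}
  B6: DF={B7,B8}
  B7: DF=∅
  B8: DF={B2}

DF(B2) = ["B2"]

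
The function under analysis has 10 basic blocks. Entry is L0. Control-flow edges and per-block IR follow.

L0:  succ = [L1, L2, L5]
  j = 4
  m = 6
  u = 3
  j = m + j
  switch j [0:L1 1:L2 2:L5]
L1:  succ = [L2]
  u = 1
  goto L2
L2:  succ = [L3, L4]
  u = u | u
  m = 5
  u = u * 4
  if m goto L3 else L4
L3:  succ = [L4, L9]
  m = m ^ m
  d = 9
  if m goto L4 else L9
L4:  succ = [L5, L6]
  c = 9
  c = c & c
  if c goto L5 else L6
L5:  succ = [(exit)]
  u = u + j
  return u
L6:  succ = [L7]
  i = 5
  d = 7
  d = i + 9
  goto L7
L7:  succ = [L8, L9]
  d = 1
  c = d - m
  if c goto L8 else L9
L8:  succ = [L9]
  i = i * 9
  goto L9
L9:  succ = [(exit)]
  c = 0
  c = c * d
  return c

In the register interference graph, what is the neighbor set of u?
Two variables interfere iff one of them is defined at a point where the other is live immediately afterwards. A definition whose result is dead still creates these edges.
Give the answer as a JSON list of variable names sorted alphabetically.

Block summaries:
  L0: def={j,m,u} ue=∅
  L1: def={u} ue=∅
  L2: def={m,u} ue={u}
  L3: def={d,m} ue={m}
  L4: def={c} ue=∅
  L5: def={u} ue={j,u}
  L6: def={d,i} ue=∅
  L7: def={c,d} ue={m}
  L8: def={i} ue={i}
  L9: def={c} ue={d}

Liveness:
  live L0: ∅→{j,u}
  live L1: {j}→{j,u}
  live L2: {j,u}→{j,m,u}
  live L3: {j,m,u}→{d,j,m,u}
  live L4: {j,m,u}→{j,m,u}
  live L5: {j,u}→∅
  live L6: {m}→{i,m}
  live L7: {i,m}→{d,i}
  live L8: {d,i}→{d}
  live L9: {d}→∅

Interference:
  c↔{d,i,j,m,u}
  d↔{c,i,j,m,u}
  i↔{c,d,m}
  j↔{c,d,m,u}
  m↔{c,d,i,j,u}
  u↔{c,d,j,m}

N(u) = ["c", "d", "j", "m"]

Answer: ["c", "d", "j", "m"]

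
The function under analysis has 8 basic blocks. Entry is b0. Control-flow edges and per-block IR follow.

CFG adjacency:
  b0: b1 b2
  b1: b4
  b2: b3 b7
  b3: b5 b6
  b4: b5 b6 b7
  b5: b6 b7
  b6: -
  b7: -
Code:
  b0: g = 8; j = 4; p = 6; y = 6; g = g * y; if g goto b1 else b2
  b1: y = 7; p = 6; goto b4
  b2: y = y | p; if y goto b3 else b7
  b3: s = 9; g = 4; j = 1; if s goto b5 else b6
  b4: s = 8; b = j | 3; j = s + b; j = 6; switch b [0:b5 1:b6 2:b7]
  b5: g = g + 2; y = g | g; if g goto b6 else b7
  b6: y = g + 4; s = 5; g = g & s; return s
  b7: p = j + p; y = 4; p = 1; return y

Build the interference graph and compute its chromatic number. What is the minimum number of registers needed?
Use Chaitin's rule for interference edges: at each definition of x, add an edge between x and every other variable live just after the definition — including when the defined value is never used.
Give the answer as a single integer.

Per-block:
  b0: {g,j,p,y} / ∅
  b1: {p,y} / ∅
  b2: {y} / {p,y}
  b3: {g,j,s} / ∅
  b4: {b,j,s} / {j}
  b5: {g,y} / {g}
  b6: {g,s,y} / {g}
  b7: {p,y} / {j,p}

Live sets:
  b0: in=∅ out={g,j,p,y}
  b1: in={g,j} out={g,j,p}
  b2: in={j,p,y} out={j,p}
  b3: in={p} out={g,j,p}
  b4: in={g,j,p} out={g,j,p}
  b5: in={g,j,p} out={g,j,p}
  b6: in={g} out=∅
  b7: in={j,p} out=∅

Interfere edges:
  b↔{g,j,p,s}
  g↔{b,j,p,s,y}
  j↔{b,g,p,s,y}
  p↔{b,g,j,s,y}
  s↔{b,g,j,p}
  y↔{g,j,p}

Registers:
  lower bound: {b,g,j,p,s} mutually conflict ⇒ χ ≥ 5
  5-colouring: R0={g}  R1={j}  R2={p}  R3={b,y}  R4={s}
  χ = 5

Answer: 5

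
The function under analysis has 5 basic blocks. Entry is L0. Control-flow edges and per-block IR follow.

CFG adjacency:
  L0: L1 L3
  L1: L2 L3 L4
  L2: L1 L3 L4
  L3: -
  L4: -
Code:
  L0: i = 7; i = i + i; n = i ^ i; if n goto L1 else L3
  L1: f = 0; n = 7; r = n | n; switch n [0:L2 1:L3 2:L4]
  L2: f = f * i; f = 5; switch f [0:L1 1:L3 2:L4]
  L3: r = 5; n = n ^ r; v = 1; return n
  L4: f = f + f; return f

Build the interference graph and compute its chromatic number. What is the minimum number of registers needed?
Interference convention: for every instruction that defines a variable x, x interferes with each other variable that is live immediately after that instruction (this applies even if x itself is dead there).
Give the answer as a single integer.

Answer: 4

Analysis:
def/use:
  L0: def={i,n} ue=∅
  L1: def={f,n,r} ue=∅
  L2: def={f} ue={f,i}
  L3: def={n,r,v} ue={n}
  L4: def={f} ue={f}

Backward fixpoint:
  live L0: ∅→{i,n}
  live L1: {i}→{f,i,n}
  live L2: {f,i,n}→{f,i,n}
  live L3: {n}→∅
  live L4: {f}→∅

Conflict graph:
  f — {i,n,r}
  i — {f,n,r}
  n — {f,i,r,v}
  r — {f,i,n}
  v — {n}

Chromatic number:
  clique {f,i,n,r} ⇒ need ≥ 4
  4-colouring: c0={n}  c1={f,v}  c2={i}  c3={r}
  χ = 4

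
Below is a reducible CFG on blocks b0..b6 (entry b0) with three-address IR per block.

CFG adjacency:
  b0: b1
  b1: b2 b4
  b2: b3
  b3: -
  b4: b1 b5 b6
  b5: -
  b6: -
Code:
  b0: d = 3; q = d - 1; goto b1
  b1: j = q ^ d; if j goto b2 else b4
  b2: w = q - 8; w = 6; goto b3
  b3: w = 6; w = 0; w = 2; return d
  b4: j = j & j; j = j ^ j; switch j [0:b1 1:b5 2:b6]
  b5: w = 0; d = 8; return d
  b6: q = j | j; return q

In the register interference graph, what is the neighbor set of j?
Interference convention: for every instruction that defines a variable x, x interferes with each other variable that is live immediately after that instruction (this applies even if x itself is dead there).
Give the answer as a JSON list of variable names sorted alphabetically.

Answer: ["d", "q"]

Analysis:
Block summaries:
  b0: {d,q} / ∅
  b1: {j} / {d,q}
  b2: {w} / {q}
  b3: {w} / {d}
  b4: {j} / {j}
  b5: {d,w} / ∅
  b6: {q} / {j}

Liveness:
  b0 li=∅ lo={d,q}
  b1 li={d,q} lo={d,j,q}
  b2 li={d,q} lo={d}
  b3 li={d} lo=∅
  b4 li={d,j,q} lo={d,j,q}
  b5 li=∅ lo=∅
  b6 li={j} lo=∅

Interference:
  d↔{j,q,w}
  j↔{d,q}
  q↔{d,j}
  w↔{d}

N(j) = ["d", "q"]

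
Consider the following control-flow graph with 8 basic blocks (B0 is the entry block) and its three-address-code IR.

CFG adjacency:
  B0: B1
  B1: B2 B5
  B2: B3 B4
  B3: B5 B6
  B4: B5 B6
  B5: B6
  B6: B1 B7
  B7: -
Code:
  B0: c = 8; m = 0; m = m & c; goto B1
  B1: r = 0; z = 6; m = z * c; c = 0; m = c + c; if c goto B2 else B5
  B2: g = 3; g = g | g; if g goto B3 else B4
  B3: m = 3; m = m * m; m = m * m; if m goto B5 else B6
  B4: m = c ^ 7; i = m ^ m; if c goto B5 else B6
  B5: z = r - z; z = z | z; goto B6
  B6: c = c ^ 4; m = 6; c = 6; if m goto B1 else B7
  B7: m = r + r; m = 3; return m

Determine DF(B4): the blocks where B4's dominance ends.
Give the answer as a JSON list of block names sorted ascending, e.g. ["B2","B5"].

Answer: ["B5", "B6"]

Analysis:
idom tree: B1←B0 B2←B1 B3←B2 B4←B2 B5←B1 B6←B1 B7←B6
Dom at joins:
  B1: preds {B0,B6}: {B0} ∩ {B0,B1,B6} = {B0}; idom=B0
  B5: preds {B1,B3,B4}: {B0,B1} ∩ {B0,B1,B2,B3} ∩ {B0,B1,B2,B4} = {B0,B1}; idom=B1
  B6: preds {B3,B4,B5}: {B0,B1,B2,B3} ∩ {B0,B1,B2,B4} ∩ {B0,B1,B5} = {B0,B1}; idom=B1

DF walk-up:
  B1←B0: walk · to B0
  B1←B6: walk B6→B1 to B0
  B5←B1: walk · to B1
  B5←B3: walk B3→B2 to B1
  B5←B4: walk B4→B2 to B1
  B6←B3: walk B3→B2 to B1
  B6←B4: walk B4→B2 to B1
  B6←B5: walk B5 to B1
  B0 → ∅
  B1 → {B1}
  B2 → {B5,B6}
  B3 → {B5,B6}
  B4 → {B5,B6}
  B5 → {B6}
  B6 → {B1}
  B7 → ∅

DF(B4) = ["B5", "B6"]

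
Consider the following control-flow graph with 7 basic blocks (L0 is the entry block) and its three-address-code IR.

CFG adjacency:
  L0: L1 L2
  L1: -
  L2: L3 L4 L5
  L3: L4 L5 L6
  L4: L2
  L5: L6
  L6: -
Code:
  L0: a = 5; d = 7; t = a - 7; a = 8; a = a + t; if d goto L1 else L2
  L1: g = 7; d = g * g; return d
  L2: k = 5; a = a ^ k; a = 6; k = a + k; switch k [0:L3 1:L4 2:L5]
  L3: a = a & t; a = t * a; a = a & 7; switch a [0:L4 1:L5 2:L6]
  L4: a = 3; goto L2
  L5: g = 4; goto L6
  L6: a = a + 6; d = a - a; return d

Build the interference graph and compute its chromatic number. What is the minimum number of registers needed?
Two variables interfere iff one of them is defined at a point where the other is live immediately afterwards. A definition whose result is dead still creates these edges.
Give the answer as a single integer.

Block summaries:
  L0 def {a,d,t} use ∅
  L1 def {d,g} use ∅
  L2 def {a,k} use {a}
  L3 def {a} use {a,t}
  L4 def {a} use ∅
  L5 def {g} use ∅
  L6 def {a,d} use {a}

Backward fixpoint:
  live L0: ∅→{a,t}
  live L1: ∅→∅
  live L2: {a,t}→{a,t}
  live L3: {a,t}→{a,t}
  live L4: {t}→{a,t}
  live L5: {a}→{a}
  live L6: {a}→∅

Interfere edges:
  a — {d,g,k,t}
  d — {a,t}
  g — {a}
  k — {a,t}
  t — {a,d,k}

Chromatic number:
  clique {a,d,t} ⇒ need ≥ 3
  assign a→c0 d→c2 g→c1 k→c2 t→c1 — no edge inside a register ⇒ χ ≤ 3
  χ = 3

Answer: 3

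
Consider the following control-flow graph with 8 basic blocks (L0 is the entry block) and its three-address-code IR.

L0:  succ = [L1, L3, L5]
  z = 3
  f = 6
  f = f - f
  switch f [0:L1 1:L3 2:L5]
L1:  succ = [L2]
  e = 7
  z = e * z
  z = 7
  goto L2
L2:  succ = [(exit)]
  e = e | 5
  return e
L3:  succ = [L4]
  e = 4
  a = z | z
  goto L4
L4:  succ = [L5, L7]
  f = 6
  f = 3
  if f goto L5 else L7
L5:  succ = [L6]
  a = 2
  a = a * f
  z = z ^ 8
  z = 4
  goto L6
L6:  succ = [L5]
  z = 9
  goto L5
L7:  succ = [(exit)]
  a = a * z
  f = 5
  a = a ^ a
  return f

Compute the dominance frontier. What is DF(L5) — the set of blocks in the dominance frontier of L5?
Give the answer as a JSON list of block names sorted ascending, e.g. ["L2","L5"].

idom tree: L1←L0 L2←L1 L3←L0 L4←L3 L5←L0 L6←L5 L7←L4
Dom∩ at merges:
  L5: preds {L0,L4,L6}: {L0} ∩ {L0,L3,L4} ∩ {L0,L5,L6} = {L0}; idom=L0

DF derivation:
  L5←L0: walk · to L0
  L5←L4: walk L4→L3 to L0
  L5←L6: walk L6→L5 to L0
  DF(L0)=∅
  DF(L1)=∅
  DF(L2)=∅
  DF(L3)={L5}
  DF(L4)={L5}
  DF(L5)={L5}
  DF(L6)={L5}
  DF(L7)=∅

DF(L5) = ["L5"]

Answer: ["L5"]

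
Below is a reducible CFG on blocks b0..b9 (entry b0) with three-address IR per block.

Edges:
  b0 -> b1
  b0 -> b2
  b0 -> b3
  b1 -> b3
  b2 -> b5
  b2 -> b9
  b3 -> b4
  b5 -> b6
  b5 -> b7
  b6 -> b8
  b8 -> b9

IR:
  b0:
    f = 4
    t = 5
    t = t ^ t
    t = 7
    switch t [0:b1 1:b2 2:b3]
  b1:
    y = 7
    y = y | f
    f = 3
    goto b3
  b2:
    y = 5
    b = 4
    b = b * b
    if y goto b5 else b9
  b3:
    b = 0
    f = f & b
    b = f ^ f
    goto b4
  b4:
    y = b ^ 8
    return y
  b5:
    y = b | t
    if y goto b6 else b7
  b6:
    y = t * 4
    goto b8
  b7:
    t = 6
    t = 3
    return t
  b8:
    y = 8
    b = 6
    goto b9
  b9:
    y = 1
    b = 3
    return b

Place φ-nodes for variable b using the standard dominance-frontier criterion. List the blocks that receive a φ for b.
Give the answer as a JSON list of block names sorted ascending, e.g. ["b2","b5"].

idom tree: b1←b0 b2←b0 b3←b0 b4←b3 b5←b2 b6←b5 b7←b5 b8←b6 b9←b2
Dom at joins:
  b3: preds {b0,b1}: {b0} ∩ {b0,b1} = {b0}; idom=b0
  b9: preds {b2,b8}: {b0,b2} ∩ {b0,b2,b5,b6,b8} = {b0,b2}; idom=b2

DF derivation:
  join b3 pred b0: · stop@b0
  join b3 pred b1: b1 stop@b0
  join b9 pred b2: · stop@b2
  join b9 pred b8: b8→b6→b5 stop@b2
  b0 → ∅
  b1 → {b3}
  b2 → ∅
  b3 → ∅
  b4 → ∅
  b5 → {b9}
  b6 → {b9}
  b7 → ∅
  b8 → {b9}
  b9 → ∅

φ for b: defs {b2,b3,b8,b9}
  DF⁺ = {b9}

Answer: ["b9"]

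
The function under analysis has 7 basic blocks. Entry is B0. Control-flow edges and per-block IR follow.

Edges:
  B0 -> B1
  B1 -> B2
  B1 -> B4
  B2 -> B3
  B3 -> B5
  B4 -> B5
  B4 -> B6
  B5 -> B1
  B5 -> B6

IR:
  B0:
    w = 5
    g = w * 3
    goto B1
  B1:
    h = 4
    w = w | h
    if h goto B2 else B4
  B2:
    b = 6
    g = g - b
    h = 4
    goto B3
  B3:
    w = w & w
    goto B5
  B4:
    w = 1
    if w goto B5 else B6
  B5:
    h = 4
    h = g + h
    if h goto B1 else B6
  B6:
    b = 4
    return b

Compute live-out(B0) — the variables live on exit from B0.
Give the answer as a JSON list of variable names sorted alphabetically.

Answer: ["g", "w"]

Analysis:
Block summaries:
  B0: {g,w} / ∅
  B1: {h,w} / {w}
  B2: {b,g,h} / {g}
  B3: {w} / {w}
  B4: {w} / ∅
  B5: {h} / {g}
  B6: {b} / ∅

Backward fixpoint:
  live B0: ∅→{g,w}
  live B1: {g,w}→{g,w}
  live B2: {g,w}→{g,w}
  live B3: {g,w}→{g,w}
  live B4: {g}→{g,w}
  live B5: {g,w}→{g,w}
  live B6: ∅→∅

live-out(B0) = ["g", "w"]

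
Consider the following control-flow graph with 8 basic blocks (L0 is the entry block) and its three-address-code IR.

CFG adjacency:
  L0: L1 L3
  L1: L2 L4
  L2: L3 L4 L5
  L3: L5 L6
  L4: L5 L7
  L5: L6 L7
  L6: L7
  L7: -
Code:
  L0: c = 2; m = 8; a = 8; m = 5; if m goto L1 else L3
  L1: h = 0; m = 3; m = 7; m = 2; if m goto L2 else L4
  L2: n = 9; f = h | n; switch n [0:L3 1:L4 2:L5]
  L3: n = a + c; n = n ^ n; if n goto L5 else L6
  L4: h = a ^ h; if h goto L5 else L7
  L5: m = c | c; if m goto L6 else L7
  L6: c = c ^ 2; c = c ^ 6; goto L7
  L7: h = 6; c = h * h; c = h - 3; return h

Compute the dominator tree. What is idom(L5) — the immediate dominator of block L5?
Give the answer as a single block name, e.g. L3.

idom tree: L1←L0 L2←L1 L3←L0 L4←L1 L5←L0 L6←L0 L7←L0
Join-block Dom:
  L3: preds {L0,L2}: {L0} ∩ {L0,L1,L2} = {L0}; idom=L0
  L4: preds {L1,L2}: {L0,L1} ∩ {L0,L1,L2} = {L0,L1}; idom=L1
  L5: preds {L2,L3,L4}: {L0,L1,L2} ∩ {L0,L3} ∩ {L0,L1,L4} = {L0}; idom=L0
  L6: preds {L3,L5}: {L0,L3} ∩ {L0,L5} = {L0}; idom=L0
  L7: preds {L4,L5,L6}: {L0,L1,L4} ∩ {L0,L5} ∩ {L0,L6} = {L0}; idom=L0

idom(L5) = L0

Answer: L0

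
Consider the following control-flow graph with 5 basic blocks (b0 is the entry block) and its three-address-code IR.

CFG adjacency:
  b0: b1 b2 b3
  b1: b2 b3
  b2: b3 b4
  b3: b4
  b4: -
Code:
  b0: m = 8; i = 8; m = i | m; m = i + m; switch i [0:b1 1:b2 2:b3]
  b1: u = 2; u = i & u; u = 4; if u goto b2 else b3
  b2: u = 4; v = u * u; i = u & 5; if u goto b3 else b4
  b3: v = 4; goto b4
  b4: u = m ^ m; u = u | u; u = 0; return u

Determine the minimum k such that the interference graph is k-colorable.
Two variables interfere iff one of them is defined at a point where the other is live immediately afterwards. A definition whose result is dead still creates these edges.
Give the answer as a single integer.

Block summaries:
  b0 def {i,m} use ∅
  b1 def {u} use {i}
  b2 def {i,u,v} use ∅
  b3 def {v} use ∅
  b4 def {u} use {m}

Live sets:
  b0 li=∅ lo={i,m}
  b1 li={i,m} lo={m}
  b2 li={m} lo={m}
  b3 li={m} lo={m}
  b4 li={m} lo=∅

Interfere edges:
  i↔{m,u}
  m↔{i,u,v}
  u↔{i,m,v}
  v↔{m,u}

Colouring:
  lower bound: {i,m,u} mutually conflict ⇒ χ ≥ 3
  3-colouring: R0={m}  R1={u}  R2={i,v}
  χ = 3

Answer: 3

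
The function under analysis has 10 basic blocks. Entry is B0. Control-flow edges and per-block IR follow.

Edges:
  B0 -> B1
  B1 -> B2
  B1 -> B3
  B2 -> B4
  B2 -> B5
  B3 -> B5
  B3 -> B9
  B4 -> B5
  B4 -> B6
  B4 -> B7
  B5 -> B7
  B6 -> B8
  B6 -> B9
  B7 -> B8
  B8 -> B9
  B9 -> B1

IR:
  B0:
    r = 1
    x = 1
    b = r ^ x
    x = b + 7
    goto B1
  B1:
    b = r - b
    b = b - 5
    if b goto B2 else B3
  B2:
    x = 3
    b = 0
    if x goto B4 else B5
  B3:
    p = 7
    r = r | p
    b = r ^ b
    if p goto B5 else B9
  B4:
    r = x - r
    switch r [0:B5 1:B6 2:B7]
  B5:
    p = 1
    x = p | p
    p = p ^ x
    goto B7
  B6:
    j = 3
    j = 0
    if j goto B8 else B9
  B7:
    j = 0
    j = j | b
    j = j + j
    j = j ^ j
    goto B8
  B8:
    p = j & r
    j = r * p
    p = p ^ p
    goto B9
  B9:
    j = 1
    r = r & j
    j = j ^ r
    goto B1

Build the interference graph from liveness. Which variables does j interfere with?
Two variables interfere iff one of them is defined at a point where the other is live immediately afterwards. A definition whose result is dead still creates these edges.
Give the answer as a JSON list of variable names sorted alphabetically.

Answer: ["b", "p", "r"]

Derivation:
def/use:
  B0 def {b,r,x} use ∅
  B1 def {b} use {b,r}
  B2 def {b,x} use ∅
  B3 def {b,p,r} use {b,r}
  B4 def {r} use {r,x}
  B5 def {p,x} use ∅
  B6 def {j} use ∅
  B7 def {j} use {b}
  B8 def {j,p} use {j,r}
  B9 def {j,r} use {r}

Liveness:
  B0: in=∅ out={b,r}
  B1: in={b,r} out={b,r}
  B2: in={r} out={b,r,x}
  B3: in={b,r} out={b,r}
  B4: in={b,r,x} out={b,r}
  B5: in={b,r} out={b,r}
  B6: in={b,r} out={b,j,r}
  B7: in={b,r} out={b,j,r}
  B8: in={b,j,r} out={b,r}
  B9: in={b,r} out={b,r}

Interfere edges:
  b↔{j,p,r,x}
  j↔{b,p,r}
  p↔{b,j,r,x}
  r↔{b,j,p,x}
  x↔{b,p,r}

N(j) = ["b", "p", "r"]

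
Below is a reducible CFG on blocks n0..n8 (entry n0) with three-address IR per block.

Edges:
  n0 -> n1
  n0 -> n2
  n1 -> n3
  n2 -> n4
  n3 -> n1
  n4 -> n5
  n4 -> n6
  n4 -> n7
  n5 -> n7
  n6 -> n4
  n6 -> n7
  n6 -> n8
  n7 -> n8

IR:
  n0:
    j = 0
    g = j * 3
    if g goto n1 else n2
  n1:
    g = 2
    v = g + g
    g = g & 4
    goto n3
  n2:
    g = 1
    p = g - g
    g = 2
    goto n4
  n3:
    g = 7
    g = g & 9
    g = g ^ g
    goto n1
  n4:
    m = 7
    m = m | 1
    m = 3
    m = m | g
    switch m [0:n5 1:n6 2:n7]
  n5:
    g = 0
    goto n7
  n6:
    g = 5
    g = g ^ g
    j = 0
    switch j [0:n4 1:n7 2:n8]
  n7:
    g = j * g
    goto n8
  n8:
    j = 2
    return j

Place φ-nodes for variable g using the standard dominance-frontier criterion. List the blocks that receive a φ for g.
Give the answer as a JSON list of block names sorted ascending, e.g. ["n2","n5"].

Answer: ["n1", "n4", "n7", "n8"]

Derivation:
idom tree: n1←n0 n2←n0 n3←n1 n4←n2 n5←n4 n6←n4 n7←n4 n8←n4
Dom at joins:
  n1: preds {n0,n3}: {n0} ∩ {n0,n1,n3} = {n0}; idom=n0
  n4: preds {n2,n6}: {n0,n2} ∩ {n0,n2,n4,n6} = {n0,n2}; idom=n2
  n7: preds {n4,n5,n6}: {n0,n2,n4} ∩ {n0,n2,n4,n5} ∩ {n0,n2,n4,n6} = {n0,n2,n4}; idom=n4
  n8: preds {n6,n7}: {n0,n2,n4,n6} ∩ {n0,n2,n4,n7} = {n0,n2,n4}; idom=n4

DF derivation:
  n1←n0: walk · to n0
  n1←n3: walk n3→n1 to n0
  n4←n2: walk · to n2
  n4←n6: walk n6→n4 to n2
  n7←n4: walk · to n4
  n7←n5: walk n5 to n4
  n7←n6: walk n6 to n4
  n8←n6: walk n6 to n4
  n8←n7: walk n7 to n4
  n0 → ∅
  n1 → {n1}
  n2 → ∅
  n3 → {n1}
  n4 → {n4}
  n5 → {n7}
  n6 → {n4,n7,n8}
  n7 → {n8}
  n8 → ∅

φ for g: defs {n0,n1,n2,n3,n5,n6,n7}
  DF⁺ = {n1,n4,n7,n8}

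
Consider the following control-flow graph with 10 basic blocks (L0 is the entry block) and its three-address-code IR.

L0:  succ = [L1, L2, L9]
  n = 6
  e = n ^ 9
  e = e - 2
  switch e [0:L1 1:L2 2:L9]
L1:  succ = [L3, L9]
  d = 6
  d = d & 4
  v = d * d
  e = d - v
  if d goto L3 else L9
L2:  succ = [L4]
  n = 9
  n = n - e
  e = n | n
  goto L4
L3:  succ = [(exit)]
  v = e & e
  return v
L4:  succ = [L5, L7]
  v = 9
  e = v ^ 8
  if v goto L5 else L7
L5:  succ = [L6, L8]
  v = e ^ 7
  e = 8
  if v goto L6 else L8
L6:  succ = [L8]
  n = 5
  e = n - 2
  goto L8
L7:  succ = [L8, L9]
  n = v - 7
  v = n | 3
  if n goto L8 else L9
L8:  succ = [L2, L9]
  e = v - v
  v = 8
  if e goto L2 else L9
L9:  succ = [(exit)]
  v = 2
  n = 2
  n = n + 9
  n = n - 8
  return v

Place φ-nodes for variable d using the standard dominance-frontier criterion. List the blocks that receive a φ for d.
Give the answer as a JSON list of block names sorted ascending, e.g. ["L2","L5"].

idom tree: L1←L0 L2←L0 L3←L1 L4←L2 L5←L4 L6←L5 L7←L4 L8←L4 L9←L0
Dom at joins:
  L2: preds {L0,L8}: {L0} ∩ {L0,L2,L4,L8} = {L0}; idom=L0
  L8: preds {L5,L6,L7}: {L0,L2,L4,L5} ∩ {L0,L2,L4,L5,L6} ∩ {L0,L2,L4,L7} = {L0,L2,L4}; idom=L4
  L9: preds {L0,L1,L7,L8}: {L0} ∩ {L0,L1} ∩ {L0,L2,L4,L7} ∩ {L0,L2,L4,L8} = {L0}; idom=L0

Frontier:
  join L2 pred L0: · stop@L0
  join L2 pred L8: L8→L4→L2 stop@L0
  join L8 pred L5: L5 stop@L4
  join L8 pred L6: L6→L5 stop@L4
  join L8 pred L7: L7 stop@L4
  join L9 pred L0: · stop@L0
  join L9 pred L1: L1 stop@L0
  join L9 pred L7: L7→L4→L2 stop@L0
  join L9 pred L8: L8→L4→L2 stop@L0
  DF(L0)=∅
  DF(L1)={L9}
  DF(L2)={L2,L9}
  DF(L3)=∅
  DF(L4)={L2,L9}
  DF(L5)={L8}
  DF(L6)={L8}
  DF(L7)={L8,L9}
  DF(L8)={L2,L9}
  DF(L9)=∅

φ for d: defs {L1}
  DF⁺ = {L9}

Answer: ["L9"]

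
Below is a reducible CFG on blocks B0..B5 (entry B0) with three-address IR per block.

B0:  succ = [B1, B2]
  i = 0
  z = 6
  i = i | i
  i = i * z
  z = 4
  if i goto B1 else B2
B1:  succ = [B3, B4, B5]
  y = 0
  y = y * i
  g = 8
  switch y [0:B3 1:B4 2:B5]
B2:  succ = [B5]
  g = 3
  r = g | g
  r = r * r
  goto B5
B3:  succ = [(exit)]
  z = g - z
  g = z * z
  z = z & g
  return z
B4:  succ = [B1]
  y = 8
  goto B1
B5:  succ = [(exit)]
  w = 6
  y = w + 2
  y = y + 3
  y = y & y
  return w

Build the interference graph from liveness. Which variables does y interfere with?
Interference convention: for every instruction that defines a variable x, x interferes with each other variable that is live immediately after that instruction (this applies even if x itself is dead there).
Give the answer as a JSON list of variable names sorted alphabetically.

def/use:
  B0: def={i,z} ue=∅
  B1: def={g,y} ue={i}
  B2: def={g,r} ue=∅
  B3: def={g,z} ue={g,z}
  B4: def={y} ue=∅
  B5: def={w,y} ue=∅

Live sets:
  B0: in=∅ out={i,z}
  B1: in={i,z} out={g,i,z}
  B2: in=∅ out=∅
  B3: in={g,z} out=∅
  B4: in={i,z} out={i,z}
  B5: in=∅ out=∅

Conflict graph:
  g: {i,y,z}
  i: {g,y,z}
  r: ∅
  w: {y}
  y: {g,i,w,z}
  z: {g,i,y}

N(y) = ["g", "i", "w", "z"]

Answer: ["g", "i", "w", "z"]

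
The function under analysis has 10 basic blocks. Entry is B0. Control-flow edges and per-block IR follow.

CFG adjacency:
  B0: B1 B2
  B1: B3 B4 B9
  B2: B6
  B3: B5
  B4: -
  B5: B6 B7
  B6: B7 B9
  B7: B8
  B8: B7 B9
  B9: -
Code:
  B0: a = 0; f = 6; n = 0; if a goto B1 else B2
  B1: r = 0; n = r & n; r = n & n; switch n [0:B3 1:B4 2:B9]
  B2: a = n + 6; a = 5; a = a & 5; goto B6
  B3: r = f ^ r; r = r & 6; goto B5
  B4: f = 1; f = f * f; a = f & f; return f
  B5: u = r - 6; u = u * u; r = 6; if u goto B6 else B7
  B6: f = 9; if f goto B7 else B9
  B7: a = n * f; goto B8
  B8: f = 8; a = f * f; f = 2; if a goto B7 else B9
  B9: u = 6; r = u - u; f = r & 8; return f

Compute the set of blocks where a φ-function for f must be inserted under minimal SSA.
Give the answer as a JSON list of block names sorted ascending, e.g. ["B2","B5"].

idom tree: B1←B0 B2←B0 B3←B1 B4←B1 B5←B3 B6←B0 B7←B0 B8←B7 B9←B0
Join-block Dom:
  B6: preds {B2,B5}: {B0,B2} ∩ {B0,B1,B3,B5} = {B0}; idom=B0
  B7: preds {B5,B6,B8}: {B0,B1,B3,B5} ∩ {B0,B6} ∩ {B0,B7,B8} = {B0}; idom=B0
  B9: preds {B1,B6,B8}: {B0,B1} ∩ {B0,B6} ∩ {B0,B7,B8} = {B0}; idom=B0

DF walk-up:
  join B6 pred B2: B2 stop@B0
  join B6 pred B5: B5→B3→B1 stop@B0
  join B7 pred B5: B5→B3→B1 stop@B0
  join B7 pred B6: B6 stop@B0
  join B7 pred B8: B8→B7 stop@B0
  join B9 pred B1: B1 stop@B0
  join B9 pred B6: B6 stop@B0
  join B9 pred B8: B8→B7 stop@B0
  B0 → ∅
  B1 → {B6,B7,B9}
  B2 → {B6}
  B3 → {B6,B7}
  B4 → ∅
  B5 → {B6,B7}
  B6 → {B7,B9}
  B7 → {B7,B9}
  B8 → {B7,B9}
  B9 → ∅

φ for f: defs {B0,B4,B6,B8,B9}
  DF⁺ = {B7,B9}

Answer: ["B7", "B9"]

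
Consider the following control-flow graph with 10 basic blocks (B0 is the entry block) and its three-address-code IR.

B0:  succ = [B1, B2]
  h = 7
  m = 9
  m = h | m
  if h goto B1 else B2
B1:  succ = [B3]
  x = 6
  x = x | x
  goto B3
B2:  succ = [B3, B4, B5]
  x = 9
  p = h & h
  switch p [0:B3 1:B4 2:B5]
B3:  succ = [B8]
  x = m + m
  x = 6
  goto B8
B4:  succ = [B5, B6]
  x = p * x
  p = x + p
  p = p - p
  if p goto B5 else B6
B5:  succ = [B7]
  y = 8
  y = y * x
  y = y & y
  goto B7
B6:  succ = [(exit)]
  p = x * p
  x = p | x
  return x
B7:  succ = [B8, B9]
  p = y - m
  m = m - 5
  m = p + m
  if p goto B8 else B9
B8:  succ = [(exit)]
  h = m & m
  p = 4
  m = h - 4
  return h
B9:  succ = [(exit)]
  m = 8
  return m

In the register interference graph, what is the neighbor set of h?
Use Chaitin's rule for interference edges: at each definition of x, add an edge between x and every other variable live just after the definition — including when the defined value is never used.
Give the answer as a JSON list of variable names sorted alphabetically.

Block summaries:
  B0: {h,m} / ∅
  B1: {x} / ∅
  B2: {p,x} / {h}
  B3: {x} / {m}
  B4: {p,x} / {p,x}
  B5: {y} / {x}
  B6: {p,x} / {p,x}
  B7: {m,p} / {m,y}
  B8: {h,m,p} / {m}
  B9: {m} / ∅

Backward fixpoint:
  B0: in=∅ out={h,m}
  B1: in={m} out={m}
  B2: in={h,m} out={m,p,x}
  B3: in={m} out={m}
  B4: in={m,p,x} out={m,p,x}
  B5: in={m,x} out={m,y}
  B6: in={p,x} out=∅
  B7: in={m,y} out={m}
  B8: in={m} out=∅
  B9: in=∅ out=∅

Interference:
  h: {m,p,x}
  m: {h,p,x,y}
  p: {h,m,x}
  x: {h,m,p,y}
  y: {m,x}

N(h) = ["m", "p", "x"]

Answer: ["m", "p", "x"]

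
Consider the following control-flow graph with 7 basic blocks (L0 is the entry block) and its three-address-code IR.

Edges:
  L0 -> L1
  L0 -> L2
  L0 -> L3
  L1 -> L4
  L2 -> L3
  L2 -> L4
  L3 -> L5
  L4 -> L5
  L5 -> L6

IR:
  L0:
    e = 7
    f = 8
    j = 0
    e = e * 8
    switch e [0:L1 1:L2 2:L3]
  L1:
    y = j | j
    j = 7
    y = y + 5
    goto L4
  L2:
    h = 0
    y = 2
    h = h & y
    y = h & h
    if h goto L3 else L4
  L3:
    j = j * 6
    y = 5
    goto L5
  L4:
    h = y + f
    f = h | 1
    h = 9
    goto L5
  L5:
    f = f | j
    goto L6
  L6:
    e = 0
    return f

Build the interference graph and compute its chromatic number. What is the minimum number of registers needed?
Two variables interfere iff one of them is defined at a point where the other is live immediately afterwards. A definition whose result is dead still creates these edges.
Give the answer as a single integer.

Answer: 4

Analysis:
def/use:
  L0: {e,f,j} / ∅
  L1: {j,y} / {j}
  L2: {h,y} / ∅
  L3: {j,y} / {j}
  L4: {f,h} / {f,y}
  L5: {f} / {f,j}
  L6: {e} / {f}

Liveness:
  L0 li=∅ lo={f,j}
  L1 li={f,j} lo={f,j,y}
  L2 li={f,j} lo={f,j,y}
  L3 li={f,j} lo={f,j}
  L4 li={f,j,y} lo={f,j}
  L5 li={f,j} lo={f}
  L6 li={f} lo=∅

Interference:
  e↔{f,j}
  f↔{e,h,j,y}
  h↔{f,j,y}
  j↔{e,f,h,y}
  y↔{f,h,j}

Chromatic number:
  clique {f,h,j,y} ⇒ need ≥ 4
  4-colouring: r0={f}  r1={j}  r2={e,h}  r3={y}
  χ = 4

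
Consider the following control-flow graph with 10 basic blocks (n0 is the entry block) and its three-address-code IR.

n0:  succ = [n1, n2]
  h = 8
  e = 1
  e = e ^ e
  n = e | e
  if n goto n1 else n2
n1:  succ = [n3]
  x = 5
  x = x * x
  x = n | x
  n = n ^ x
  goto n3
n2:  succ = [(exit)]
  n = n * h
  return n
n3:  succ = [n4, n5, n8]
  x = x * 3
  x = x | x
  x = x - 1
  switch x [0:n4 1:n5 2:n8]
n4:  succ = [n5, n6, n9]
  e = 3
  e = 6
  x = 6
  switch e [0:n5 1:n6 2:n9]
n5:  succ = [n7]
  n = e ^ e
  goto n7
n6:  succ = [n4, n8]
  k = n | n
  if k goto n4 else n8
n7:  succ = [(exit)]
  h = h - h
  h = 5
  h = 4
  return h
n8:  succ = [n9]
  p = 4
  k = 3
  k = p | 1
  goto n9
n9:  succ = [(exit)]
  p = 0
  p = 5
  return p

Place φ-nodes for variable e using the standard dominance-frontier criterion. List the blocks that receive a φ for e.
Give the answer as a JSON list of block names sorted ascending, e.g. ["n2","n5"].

Answer: ["n4", "n5", "n8", "n9"]

Analysis:
idom tree: n1←n0 n2←n0 n3←n1 n4←n3 n5←n3 n6←n4 n7←n5 n8←n3 n9←n3
Dom at joins:
  n4: preds {n3,n6}: {n0,n1,n3} ∩ {n0,n1,n3,n4,n6} = {n0,n1,n3}; idom=n3
  n5: preds {n3,n4}: {n0,n1,n3} ∩ {n0,n1,n3,n4} = {n0,n1,n3}; idom=n3
  n8: preds {n3,n6}: {n0,n1,n3} ∩ {n0,n1,n3,n4,n6} = {n0,n1,n3}; idom=n3
  n9: preds {n4,n8}: {n0,n1,n3,n4} ∩ {n0,n1,n3,n8} = {n0,n1,n3}; idom=n3

DF walk-up:
  n4←n3: walk · to n3
  n4←n6: walk n6→n4 to n3
  n5←n3: walk · to n3
  n5←n4: walk n4 to n3
  n8←n3: walk · to n3
  n8←n6: walk n6→n4 to n3
  n9←n4: walk n4 to n3
  n9←n8: walk n8 to n3
  n0 → ∅
  n1 → ∅
  n2 → ∅
  n3 → ∅
  n4 → {n4,n5,n8,n9}
  n5 → ∅
  n6 → {n4,n8}
  n7 → ∅
  n8 → {n9}
  n9 → ∅

φ for e: defs {n0,n4}
  DF⁺ = {n4,n5,n8,n9}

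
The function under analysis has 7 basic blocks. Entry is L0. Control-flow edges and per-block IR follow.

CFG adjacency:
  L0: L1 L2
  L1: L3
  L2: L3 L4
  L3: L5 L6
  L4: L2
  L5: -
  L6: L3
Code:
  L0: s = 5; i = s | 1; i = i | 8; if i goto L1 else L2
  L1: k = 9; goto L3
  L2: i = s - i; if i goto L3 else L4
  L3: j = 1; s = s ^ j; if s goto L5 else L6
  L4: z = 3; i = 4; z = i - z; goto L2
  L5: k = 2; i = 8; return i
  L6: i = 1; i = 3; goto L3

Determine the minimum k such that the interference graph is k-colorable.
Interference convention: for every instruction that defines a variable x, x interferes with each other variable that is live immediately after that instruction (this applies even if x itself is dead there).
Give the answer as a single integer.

Answer: 3

Derivation:
def/use:
  L0 def {i,s} use ∅
  L1 def {k} use ∅
  L2 def {i} use {i,s}
  L3 def {j,s} use {s}
  L4 def {i,z} use ∅
  L5 def {i,k} use ∅
  L6 def {i} use ∅

Backward fixpoint:
  L0 li=∅ lo={i,s}
  L1 li={s} lo={s}
  L2 li={i,s} lo={s}
  L3 li={s} lo={s}
  L4 li={s} lo={i,s}
  L5 li=∅ lo=∅
  L6 li={s} lo={s}

Interfere edges:
  i — {s,z}
  j — {s}
  k — {s}
  s — {i,j,k,z}
  z — {i,s}

Registers:
  lower bound: {i,s,z} mutually conflict ⇒ χ ≥ 3
  3-colouring: R0={s}  R1={i,j,k}  R2={z}
  χ = 3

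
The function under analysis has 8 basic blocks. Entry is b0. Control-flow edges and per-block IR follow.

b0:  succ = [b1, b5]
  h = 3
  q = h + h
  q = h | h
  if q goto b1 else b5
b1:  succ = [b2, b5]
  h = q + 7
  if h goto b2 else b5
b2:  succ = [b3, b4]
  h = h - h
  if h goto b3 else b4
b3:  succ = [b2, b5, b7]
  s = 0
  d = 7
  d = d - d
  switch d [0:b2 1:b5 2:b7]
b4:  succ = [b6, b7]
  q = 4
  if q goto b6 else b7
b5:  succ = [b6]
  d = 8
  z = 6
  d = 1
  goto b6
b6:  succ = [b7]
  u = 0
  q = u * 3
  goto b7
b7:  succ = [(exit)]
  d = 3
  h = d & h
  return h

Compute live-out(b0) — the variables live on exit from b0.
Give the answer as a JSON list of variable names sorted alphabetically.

Block summaries:
  b0 def {h,q} use ∅
  b1 def {h} use {q}
  b2 def {h} use {h}
  b3 def {d,s} use ∅
  b4 def {q} use ∅
  b5 def {d,z} use ∅
  b6 def {q,u} use ∅
  b7 def {d,h} use {h}

Liveness:
  b0 li=∅ lo={h,q}
  b1 li={q} lo={h}
  b2 li={h} lo={h}
  b3 li={h} lo={h}
  b4 li={h} lo={h}
  b5 li={h} lo={h}
  b6 li={h} lo={h}
  b7 li={h} lo=∅

live-out(b0) = ["h", "q"]

Answer: ["h", "q"]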